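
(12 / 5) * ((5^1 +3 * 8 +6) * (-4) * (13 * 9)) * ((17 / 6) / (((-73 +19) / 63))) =129948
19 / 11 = 1.73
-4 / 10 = -2 / 5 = -0.40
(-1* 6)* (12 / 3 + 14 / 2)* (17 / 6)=-187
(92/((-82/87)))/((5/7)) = -28014/205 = -136.65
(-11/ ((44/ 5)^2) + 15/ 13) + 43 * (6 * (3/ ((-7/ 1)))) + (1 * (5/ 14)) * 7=-1714667/ 16016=-107.06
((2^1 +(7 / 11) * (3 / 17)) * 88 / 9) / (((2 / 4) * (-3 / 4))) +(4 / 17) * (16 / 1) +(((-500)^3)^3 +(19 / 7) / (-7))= -1953125000000000000000052.00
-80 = -80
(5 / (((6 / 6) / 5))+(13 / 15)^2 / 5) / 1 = 28294 / 1125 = 25.15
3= 3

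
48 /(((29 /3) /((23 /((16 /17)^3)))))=1016991 /7424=136.99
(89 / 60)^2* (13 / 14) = 102973 / 50400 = 2.04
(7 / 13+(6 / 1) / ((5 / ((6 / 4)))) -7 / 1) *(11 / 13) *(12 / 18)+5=2003 / 845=2.37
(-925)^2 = 855625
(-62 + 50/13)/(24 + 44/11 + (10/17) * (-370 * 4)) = 3213/46553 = 0.07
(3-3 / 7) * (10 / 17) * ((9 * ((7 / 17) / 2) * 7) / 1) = 5670 / 289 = 19.62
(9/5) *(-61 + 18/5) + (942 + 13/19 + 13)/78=-1687028/18525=-91.07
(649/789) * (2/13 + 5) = 43483/10257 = 4.24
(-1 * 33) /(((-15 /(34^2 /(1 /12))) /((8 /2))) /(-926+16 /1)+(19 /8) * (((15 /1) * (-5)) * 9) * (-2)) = -111086976 /10793109601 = -0.01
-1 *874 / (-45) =874 / 45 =19.42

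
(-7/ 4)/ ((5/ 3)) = -21/ 20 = -1.05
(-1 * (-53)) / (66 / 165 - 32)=-265 / 158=-1.68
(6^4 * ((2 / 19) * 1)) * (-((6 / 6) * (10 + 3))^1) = -33696 / 19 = -1773.47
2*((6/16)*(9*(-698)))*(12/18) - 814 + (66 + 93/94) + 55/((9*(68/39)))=-37244641/9588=-3884.51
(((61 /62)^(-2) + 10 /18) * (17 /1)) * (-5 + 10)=4522085 /33489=135.03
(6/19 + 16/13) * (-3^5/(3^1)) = -30942/247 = -125.27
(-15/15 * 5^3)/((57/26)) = -3250/57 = -57.02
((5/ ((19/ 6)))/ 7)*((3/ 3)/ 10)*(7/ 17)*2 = 6/ 323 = 0.02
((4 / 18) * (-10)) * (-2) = 40 / 9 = 4.44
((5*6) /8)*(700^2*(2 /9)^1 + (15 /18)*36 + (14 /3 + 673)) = 410987.08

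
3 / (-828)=-1 / 276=-0.00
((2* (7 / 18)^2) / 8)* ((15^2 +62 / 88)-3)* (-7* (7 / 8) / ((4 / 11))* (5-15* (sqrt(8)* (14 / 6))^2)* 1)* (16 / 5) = 9152158211 / 31104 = 294243.77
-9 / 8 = -1.12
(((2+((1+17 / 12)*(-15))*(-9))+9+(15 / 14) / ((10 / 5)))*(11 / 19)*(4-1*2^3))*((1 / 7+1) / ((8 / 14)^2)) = -52019 / 19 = -2737.84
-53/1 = -53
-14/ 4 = -7/ 2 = -3.50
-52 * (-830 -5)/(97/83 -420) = -3603860/34763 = -103.67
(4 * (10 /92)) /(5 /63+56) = 630 /81259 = 0.01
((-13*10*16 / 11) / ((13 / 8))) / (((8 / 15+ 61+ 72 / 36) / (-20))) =384000 / 10483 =36.63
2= 2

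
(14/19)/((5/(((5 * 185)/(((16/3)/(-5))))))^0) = 14/19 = 0.74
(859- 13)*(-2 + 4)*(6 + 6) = 20304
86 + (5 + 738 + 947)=1776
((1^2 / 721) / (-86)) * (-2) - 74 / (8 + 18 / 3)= -163872 / 31003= -5.29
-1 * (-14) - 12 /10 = 64 /5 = 12.80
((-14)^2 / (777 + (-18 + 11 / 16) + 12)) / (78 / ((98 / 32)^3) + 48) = 23059204 / 4604381505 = 0.01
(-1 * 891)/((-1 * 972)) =11/12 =0.92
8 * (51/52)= 102/13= 7.85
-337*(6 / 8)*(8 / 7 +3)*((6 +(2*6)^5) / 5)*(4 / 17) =-12261649.28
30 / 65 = 6 / 13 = 0.46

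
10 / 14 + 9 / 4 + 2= 139 / 28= 4.96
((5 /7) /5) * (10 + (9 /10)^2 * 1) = 1.54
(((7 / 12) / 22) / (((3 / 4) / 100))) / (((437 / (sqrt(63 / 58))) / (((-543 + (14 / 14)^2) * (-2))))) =189700 * sqrt(406) / 418209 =9.14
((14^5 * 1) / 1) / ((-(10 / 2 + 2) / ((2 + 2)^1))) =-307328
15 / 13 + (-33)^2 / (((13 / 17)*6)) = 238.50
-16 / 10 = -8 / 5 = -1.60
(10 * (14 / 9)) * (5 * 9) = 700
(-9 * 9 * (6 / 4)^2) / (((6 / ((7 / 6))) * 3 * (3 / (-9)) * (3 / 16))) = 189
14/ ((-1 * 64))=-7/ 32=-0.22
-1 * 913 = -913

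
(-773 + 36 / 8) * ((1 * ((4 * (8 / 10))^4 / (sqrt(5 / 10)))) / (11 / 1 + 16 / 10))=-50364416 * sqrt(2) / 7875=-9044.58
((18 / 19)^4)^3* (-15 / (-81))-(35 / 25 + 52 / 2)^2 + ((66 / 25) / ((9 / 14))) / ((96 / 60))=-248365985846836566869 / 331997237859924150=-748.10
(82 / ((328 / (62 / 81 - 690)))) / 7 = -13957 / 567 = -24.62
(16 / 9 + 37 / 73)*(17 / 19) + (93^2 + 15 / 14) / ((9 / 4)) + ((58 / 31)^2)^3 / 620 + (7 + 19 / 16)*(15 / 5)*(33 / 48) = 625724962621643566279 / 161959055739505920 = 3863.48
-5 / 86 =-0.06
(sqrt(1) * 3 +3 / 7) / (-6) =-4 / 7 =-0.57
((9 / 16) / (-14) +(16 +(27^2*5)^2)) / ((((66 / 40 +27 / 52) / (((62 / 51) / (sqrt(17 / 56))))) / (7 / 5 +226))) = 454556488529975*sqrt(238) / 2281944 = 3073062248.96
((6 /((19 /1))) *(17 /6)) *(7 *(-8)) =-952 /19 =-50.11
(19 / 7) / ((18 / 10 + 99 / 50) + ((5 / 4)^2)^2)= 121600 / 278719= 0.44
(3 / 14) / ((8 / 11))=33 / 112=0.29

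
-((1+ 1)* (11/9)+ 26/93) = -760/279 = -2.72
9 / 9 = 1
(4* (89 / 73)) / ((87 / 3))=356 / 2117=0.17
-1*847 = -847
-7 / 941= -0.01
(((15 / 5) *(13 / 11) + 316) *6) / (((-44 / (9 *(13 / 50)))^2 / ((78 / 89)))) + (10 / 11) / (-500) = 1125503179 / 236918000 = 4.75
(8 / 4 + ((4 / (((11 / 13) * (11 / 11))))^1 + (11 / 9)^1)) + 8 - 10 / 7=10063 / 693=14.52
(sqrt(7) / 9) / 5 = sqrt(7) / 45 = 0.06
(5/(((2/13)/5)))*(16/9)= 2600/9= 288.89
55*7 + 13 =398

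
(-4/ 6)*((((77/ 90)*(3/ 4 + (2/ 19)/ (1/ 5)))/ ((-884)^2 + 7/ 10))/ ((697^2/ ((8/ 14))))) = -2134/ 1947546520587639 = -0.00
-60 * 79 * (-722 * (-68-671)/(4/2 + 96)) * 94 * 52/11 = -6181034664480/539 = -11467596780.11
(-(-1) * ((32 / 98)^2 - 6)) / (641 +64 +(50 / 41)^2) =-4757230 / 570287921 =-0.01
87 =87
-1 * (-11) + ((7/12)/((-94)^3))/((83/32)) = 284371190/25851927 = 11.00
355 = 355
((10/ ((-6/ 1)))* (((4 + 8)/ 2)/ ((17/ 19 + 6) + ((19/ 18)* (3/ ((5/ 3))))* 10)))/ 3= -95/ 738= -0.13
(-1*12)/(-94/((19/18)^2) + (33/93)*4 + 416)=-33573/931801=-0.04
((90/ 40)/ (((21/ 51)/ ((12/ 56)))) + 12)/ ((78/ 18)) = 15489/ 5096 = 3.04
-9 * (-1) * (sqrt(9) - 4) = -9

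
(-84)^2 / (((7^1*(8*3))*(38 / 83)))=1743 / 19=91.74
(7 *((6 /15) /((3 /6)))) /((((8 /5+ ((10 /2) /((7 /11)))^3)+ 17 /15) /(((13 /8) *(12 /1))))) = 280917 /1254844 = 0.22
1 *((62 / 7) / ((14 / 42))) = 186 / 7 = 26.57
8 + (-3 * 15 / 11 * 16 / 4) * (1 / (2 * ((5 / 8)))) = -56 / 11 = -5.09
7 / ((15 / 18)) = 42 / 5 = 8.40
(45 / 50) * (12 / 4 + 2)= 9 / 2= 4.50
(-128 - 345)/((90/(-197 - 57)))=60071/45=1334.91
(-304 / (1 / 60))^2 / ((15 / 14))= 310517760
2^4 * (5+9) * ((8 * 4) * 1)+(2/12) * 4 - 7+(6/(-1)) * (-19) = 21827/3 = 7275.67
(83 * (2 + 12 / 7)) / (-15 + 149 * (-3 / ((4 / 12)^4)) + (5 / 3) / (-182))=-168324 / 19777217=-0.01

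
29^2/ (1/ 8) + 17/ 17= 6729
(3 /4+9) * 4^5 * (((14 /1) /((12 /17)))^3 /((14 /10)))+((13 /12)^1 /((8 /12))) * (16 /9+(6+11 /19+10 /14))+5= 266390029237 /4788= 55637015.30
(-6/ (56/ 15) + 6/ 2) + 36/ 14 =111/ 28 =3.96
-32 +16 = -16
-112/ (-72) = 14/ 9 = 1.56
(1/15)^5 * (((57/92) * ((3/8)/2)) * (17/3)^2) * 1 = 5491/1117800000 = 0.00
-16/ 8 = -2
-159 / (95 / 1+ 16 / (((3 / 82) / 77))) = -477 / 101309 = -0.00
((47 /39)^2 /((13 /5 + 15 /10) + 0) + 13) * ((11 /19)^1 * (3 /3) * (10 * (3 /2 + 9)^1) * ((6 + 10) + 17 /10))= 3783333169 /263302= 14368.80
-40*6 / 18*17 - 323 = -1649 / 3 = -549.67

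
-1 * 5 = -5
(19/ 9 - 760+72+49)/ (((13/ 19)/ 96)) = -3485056/ 39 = -89360.41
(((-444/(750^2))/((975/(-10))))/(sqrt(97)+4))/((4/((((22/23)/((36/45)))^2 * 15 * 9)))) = -4477/232098750+4477 * sqrt(97)/928395000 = 0.00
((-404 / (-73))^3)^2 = 4347986536861696 / 151334226289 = 28731.02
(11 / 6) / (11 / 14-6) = -77 / 219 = -0.35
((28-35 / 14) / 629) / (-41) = -3 / 3034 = -0.00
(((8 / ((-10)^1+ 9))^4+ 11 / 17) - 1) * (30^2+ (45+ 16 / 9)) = 593283146 / 153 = 3877667.62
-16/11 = -1.45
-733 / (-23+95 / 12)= 8796 / 181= 48.60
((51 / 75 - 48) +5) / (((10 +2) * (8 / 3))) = -529 / 400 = -1.32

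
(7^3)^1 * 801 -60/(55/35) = 3021753/11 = 274704.82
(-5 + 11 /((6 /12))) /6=17 /6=2.83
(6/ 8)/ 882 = 1/ 1176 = 0.00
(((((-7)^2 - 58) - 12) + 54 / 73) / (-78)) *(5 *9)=22185 / 1898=11.69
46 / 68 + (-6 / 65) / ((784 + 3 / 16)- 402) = 9138661 / 13514150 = 0.68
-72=-72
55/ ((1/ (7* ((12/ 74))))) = 2310/ 37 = 62.43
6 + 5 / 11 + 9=170 / 11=15.45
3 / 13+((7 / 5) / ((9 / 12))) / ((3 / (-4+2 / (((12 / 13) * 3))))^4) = 1198339231 / 414523980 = 2.89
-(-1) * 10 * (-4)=-40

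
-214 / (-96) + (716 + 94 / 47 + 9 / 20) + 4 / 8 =721.18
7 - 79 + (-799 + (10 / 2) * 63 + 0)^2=234184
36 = 36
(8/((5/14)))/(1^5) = 112/5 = 22.40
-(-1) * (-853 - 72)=-925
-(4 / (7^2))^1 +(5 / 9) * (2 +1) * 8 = 1948 / 147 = 13.25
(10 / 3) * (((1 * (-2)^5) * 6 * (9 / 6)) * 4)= -3840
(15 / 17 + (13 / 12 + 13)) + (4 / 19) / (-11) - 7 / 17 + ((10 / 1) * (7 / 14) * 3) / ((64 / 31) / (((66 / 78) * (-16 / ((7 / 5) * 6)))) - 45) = 15936628715 / 1121454708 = 14.21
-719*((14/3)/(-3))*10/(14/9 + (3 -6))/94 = -50330/611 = -82.37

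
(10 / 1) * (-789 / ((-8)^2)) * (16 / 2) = -3945 / 4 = -986.25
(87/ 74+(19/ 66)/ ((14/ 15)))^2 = 286049569/ 129868816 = 2.20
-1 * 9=-9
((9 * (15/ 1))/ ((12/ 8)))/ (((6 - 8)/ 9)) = -405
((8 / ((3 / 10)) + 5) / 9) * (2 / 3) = 190 / 81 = 2.35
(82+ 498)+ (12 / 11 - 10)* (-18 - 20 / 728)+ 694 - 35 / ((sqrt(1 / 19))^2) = 110054 / 143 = 769.61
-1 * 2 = -2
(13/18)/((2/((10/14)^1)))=65/252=0.26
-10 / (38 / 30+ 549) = -75 / 4127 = -0.02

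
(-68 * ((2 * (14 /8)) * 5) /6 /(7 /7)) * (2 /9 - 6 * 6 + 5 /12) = 757435 /108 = 7013.29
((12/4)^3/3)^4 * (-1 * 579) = -3798819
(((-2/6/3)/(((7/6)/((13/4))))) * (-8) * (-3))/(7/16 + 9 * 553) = -832/557473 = -0.00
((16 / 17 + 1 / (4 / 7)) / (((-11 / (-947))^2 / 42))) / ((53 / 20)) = 34464369870 / 109021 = 316125.97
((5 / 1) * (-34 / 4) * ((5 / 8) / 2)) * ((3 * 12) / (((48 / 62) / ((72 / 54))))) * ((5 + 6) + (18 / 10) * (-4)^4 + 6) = -6295015 / 16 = -393438.44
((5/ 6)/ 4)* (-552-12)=-235/ 2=-117.50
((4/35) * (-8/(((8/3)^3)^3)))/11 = -19683/1614807040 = -0.00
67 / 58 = 1.16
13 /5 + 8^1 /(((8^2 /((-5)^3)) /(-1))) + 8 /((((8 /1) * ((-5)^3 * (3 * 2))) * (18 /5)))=18.22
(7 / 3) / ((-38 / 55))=-3.38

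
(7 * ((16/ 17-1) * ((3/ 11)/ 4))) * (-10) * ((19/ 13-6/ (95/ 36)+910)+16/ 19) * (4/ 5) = 2776662/ 13585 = 204.39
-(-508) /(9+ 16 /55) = 27940 /511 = 54.68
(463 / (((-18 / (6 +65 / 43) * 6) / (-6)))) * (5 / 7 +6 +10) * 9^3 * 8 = 5669103492 / 301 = 18834230.87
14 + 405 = 419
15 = 15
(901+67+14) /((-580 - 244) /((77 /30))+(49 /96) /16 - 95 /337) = -39140226048 /12805827379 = -3.06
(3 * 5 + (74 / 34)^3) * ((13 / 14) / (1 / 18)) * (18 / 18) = 2078388 / 4913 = 423.04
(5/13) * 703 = 270.38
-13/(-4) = 13/4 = 3.25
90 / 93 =0.97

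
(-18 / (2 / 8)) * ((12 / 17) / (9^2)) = -32 / 51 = -0.63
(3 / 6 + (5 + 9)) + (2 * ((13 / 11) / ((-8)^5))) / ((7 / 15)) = 18292541 / 1261568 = 14.50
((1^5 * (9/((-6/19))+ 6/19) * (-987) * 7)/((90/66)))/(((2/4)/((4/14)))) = 7751898/95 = 81598.93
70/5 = 14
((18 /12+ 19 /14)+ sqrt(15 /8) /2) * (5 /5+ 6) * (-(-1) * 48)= 42 * sqrt(30)+ 960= 1190.04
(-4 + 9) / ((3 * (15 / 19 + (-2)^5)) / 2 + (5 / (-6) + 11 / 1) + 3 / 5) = -1425 / 10274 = -0.14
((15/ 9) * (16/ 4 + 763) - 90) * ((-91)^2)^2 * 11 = 896389031871.67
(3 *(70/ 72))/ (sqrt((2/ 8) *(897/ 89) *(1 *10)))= 0.58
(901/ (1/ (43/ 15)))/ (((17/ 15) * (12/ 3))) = 2279/ 4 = 569.75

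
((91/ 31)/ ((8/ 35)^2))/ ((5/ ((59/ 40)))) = 16.58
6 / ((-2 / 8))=-24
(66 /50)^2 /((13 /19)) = 20691 /8125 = 2.55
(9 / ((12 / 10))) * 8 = 60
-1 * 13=-13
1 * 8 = 8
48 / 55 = 0.87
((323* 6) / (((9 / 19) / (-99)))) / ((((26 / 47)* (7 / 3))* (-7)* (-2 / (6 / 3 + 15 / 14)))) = -1227884823 / 17836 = -68843.06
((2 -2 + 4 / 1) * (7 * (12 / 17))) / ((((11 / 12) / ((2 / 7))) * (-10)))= -576 / 935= -0.62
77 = 77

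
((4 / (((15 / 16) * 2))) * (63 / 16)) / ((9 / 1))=14 / 15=0.93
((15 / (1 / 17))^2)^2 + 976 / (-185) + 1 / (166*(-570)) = 14802851724617639 / 3500940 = 4228250619.72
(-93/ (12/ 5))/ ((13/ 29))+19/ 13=-4419/ 52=-84.98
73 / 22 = 3.32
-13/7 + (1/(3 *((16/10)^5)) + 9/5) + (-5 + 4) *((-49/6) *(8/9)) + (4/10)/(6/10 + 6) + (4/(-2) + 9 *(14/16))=4485843293/340623360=13.17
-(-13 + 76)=-63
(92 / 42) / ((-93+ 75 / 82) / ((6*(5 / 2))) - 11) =-18860 / 147567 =-0.13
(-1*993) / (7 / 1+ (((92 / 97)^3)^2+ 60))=-827141200894497 / 56415479331587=-14.66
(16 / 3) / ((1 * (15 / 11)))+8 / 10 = 212 / 45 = 4.71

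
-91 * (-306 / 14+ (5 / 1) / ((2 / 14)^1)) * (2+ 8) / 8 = -1495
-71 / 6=-11.83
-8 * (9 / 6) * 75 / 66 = -150 / 11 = -13.64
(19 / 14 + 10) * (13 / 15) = 689 / 70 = 9.84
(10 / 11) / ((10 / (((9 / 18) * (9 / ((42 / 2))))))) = 3 / 154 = 0.02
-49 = -49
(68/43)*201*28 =382704/43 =8900.09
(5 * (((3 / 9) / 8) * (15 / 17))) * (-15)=-375 / 136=-2.76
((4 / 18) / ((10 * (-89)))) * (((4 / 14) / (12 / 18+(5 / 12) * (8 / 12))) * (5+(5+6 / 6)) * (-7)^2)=-0.04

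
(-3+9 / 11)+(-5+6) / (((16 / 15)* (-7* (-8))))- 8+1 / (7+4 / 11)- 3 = -10401739 / 798336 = -13.03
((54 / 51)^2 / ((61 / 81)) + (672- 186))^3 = 634711911311609769672 / 5478769549189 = 115849353.69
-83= -83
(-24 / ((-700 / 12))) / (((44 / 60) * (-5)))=-216 / 1925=-0.11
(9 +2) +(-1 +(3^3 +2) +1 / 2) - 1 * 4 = 71 / 2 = 35.50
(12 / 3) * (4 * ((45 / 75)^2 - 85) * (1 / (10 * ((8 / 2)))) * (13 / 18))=-27508 / 1125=-24.45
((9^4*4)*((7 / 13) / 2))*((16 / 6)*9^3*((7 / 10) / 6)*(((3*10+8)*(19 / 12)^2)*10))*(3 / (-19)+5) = 96095634012 / 13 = 7391971847.08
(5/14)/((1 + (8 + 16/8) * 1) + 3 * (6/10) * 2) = 25/1022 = 0.02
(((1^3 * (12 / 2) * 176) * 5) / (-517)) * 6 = -2880 / 47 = -61.28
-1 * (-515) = 515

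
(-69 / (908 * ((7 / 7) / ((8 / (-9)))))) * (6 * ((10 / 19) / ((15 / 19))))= 184 / 681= 0.27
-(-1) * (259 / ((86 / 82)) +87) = 333.95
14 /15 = 0.93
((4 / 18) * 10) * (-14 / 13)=-280 / 117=-2.39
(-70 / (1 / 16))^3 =-1404928000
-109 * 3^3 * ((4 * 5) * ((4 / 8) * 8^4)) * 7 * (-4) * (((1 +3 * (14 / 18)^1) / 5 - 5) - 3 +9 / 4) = -17157611520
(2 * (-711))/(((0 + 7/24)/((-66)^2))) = -148661568/7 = -21237366.86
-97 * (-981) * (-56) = -5328792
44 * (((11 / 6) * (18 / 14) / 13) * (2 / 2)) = 726 / 91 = 7.98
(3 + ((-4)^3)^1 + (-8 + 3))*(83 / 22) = -249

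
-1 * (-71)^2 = -5041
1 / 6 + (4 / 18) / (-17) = 47 / 306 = 0.15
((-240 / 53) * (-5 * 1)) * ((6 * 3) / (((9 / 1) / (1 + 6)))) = 16800 / 53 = 316.98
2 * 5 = 10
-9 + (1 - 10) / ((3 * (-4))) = -33 / 4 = -8.25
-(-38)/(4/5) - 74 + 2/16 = -211/8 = -26.38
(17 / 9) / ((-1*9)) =-17 / 81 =-0.21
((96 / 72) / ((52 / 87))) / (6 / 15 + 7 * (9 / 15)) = 145 / 299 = 0.48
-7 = -7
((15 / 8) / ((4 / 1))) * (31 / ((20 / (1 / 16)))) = 93 / 2048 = 0.05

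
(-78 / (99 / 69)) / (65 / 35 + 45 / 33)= -2093 / 124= -16.88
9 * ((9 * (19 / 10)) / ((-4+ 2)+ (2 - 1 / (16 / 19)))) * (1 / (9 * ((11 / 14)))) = -1008 / 55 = -18.33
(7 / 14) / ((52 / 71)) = 71 / 104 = 0.68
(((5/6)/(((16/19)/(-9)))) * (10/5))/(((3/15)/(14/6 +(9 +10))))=-1900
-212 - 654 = -866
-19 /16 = -1.19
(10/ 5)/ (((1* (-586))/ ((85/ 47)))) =-85/ 13771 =-0.01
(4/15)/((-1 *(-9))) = 4/135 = 0.03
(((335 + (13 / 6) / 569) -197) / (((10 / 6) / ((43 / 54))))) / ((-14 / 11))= -44570317 / 860328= -51.81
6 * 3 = 18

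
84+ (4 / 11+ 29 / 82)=76415 / 902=84.72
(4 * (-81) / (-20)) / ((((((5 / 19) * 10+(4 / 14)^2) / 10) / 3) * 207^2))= 931 / 222709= 0.00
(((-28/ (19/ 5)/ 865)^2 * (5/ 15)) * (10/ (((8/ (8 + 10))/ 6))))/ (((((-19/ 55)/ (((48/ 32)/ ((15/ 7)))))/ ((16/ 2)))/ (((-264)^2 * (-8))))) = 6058667704320/ 205283011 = 29513.73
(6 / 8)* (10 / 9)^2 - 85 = -2270 / 27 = -84.07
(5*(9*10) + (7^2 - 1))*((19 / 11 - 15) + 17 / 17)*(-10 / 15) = 4074.55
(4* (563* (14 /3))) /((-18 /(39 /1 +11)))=-788200 /27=-29192.59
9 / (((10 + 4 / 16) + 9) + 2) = 36 / 85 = 0.42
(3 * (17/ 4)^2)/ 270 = 289/ 1440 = 0.20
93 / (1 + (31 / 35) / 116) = 377580 / 4091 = 92.30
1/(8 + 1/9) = 9/73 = 0.12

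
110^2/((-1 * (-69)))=12100/69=175.36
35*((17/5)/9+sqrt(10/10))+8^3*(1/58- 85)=-11343830/261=-43462.95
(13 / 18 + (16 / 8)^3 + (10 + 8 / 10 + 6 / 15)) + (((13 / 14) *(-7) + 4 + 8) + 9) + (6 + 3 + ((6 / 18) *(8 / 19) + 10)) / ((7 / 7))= 53.56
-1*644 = -644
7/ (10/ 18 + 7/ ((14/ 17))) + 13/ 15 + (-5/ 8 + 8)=176327/ 19560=9.01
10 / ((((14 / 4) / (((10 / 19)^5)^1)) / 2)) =4000000 / 17332693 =0.23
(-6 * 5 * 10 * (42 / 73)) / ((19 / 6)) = -75600 / 1387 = -54.51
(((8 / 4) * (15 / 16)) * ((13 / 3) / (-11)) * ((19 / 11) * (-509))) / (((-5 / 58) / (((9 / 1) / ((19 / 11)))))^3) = -1294122362247 / 9025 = -143393059.53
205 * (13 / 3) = 2665 / 3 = 888.33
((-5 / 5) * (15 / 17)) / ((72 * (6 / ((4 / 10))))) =-1 / 1224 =-0.00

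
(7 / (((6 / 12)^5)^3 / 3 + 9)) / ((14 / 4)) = 0.22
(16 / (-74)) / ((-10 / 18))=72 / 185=0.39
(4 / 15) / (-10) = -2 / 75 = -0.03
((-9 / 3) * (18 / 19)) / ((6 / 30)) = -270 / 19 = -14.21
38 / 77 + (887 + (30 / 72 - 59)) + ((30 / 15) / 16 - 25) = 1485857 / 1848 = 804.04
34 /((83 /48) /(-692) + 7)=1129344 /232429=4.86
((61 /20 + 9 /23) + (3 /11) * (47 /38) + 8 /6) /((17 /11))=1474391 /445740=3.31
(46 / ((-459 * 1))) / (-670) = 23 / 153765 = 0.00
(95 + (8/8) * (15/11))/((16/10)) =60.23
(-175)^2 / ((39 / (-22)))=-673750 / 39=-17275.64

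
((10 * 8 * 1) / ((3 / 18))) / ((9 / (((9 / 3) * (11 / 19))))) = 1760 / 19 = 92.63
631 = 631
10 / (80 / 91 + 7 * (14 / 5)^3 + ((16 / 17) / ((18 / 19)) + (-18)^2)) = 8701875 / 417286742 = 0.02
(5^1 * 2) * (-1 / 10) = -1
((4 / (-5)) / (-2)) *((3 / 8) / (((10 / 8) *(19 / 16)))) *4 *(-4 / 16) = -48 / 475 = -0.10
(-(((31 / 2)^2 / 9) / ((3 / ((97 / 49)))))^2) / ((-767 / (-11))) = -95583499979 / 21480037488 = -4.45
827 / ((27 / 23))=19021 / 27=704.48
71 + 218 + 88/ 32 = 1167/ 4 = 291.75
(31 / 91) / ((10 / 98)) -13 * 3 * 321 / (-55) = 165134 / 715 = 230.96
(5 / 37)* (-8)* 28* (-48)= 53760 / 37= 1452.97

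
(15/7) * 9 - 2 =17.29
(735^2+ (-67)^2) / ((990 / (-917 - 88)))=-18247919 / 33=-552967.24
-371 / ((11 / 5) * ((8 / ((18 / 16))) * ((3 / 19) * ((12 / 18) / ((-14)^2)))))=-15543045 / 352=-44156.38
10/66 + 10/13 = 395/429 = 0.92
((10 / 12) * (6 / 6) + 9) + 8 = 107 / 6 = 17.83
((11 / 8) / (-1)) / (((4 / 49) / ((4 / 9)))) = -539 / 72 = -7.49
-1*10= -10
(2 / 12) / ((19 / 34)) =17 / 57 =0.30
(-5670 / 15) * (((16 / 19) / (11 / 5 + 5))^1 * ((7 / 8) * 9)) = -6615 / 19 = -348.16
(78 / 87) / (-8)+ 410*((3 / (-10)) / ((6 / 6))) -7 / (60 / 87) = -19323 / 145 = -133.26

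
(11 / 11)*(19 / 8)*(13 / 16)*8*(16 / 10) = 247 / 10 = 24.70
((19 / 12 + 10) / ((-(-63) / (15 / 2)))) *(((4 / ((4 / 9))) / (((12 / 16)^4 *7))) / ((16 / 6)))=2780 / 1323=2.10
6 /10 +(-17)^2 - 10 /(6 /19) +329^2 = 1627484 /15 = 108498.93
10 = 10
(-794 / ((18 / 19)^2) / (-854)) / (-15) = -143317 / 2075220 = -0.07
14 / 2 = 7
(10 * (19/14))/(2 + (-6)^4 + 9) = 95/9149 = 0.01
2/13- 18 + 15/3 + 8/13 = -159/13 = -12.23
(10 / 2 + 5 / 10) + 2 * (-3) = -1 / 2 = -0.50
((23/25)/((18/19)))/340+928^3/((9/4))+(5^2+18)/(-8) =27172077157031/76500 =355190551.07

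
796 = 796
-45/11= -4.09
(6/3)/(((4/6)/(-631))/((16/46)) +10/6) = 5048/4199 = 1.20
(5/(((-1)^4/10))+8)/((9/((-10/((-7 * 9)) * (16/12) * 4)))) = 9280/1701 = 5.46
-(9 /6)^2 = -9 /4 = -2.25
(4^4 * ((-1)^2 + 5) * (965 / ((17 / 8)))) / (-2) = -5928960 / 17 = -348762.35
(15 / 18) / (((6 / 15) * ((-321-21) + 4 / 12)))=-1 / 164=-0.01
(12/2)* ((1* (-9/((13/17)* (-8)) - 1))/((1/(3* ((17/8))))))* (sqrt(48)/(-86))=-1.45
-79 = -79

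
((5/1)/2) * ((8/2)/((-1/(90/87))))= -300/29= -10.34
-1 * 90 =-90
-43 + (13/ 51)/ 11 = -24110/ 561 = -42.98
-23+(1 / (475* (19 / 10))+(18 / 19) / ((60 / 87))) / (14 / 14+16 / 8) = -244127 / 10830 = -22.54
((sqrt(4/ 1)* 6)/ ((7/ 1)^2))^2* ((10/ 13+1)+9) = 2880/ 4459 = 0.65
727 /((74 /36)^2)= 235548 /1369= 172.06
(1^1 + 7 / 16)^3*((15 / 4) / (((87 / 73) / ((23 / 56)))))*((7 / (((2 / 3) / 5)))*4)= 1532129475 / 1900544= 806.15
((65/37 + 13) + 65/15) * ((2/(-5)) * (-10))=8476/111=76.36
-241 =-241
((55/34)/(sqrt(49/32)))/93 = 110 * sqrt(2)/11067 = 0.01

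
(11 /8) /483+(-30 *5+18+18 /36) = -131.50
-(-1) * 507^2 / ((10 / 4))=514098 / 5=102819.60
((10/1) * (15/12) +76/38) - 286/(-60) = 289/15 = 19.27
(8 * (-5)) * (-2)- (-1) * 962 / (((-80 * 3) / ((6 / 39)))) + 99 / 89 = 429847 / 5340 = 80.50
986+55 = 1041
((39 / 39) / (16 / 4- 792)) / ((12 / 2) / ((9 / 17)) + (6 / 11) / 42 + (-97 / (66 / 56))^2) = -7623 / 40757790980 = -0.00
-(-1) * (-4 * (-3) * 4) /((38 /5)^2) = 300 /361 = 0.83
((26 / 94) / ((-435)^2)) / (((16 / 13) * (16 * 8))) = 169 / 18214041600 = 0.00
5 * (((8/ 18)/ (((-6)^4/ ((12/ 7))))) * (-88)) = -440/ 1701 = -0.26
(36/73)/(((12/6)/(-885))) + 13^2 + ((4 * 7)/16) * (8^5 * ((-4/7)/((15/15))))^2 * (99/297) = 313532537155/1533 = 204522202.97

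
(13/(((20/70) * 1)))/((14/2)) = 13/2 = 6.50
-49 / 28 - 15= -67 / 4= -16.75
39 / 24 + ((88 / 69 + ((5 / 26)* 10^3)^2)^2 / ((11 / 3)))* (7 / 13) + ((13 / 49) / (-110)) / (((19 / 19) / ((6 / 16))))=5103548897958285848681 / 25408114651920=200862951.38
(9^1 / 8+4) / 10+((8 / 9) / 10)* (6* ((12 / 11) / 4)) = 579 / 880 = 0.66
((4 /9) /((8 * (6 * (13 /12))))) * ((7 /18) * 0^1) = 0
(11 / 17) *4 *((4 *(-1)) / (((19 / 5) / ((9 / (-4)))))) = 1980 / 323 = 6.13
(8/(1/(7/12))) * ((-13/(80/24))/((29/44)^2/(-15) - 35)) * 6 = 3171168/1017241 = 3.12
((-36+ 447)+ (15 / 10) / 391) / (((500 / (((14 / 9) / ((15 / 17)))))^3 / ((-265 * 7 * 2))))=-788001858959 / 11789296875000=-0.07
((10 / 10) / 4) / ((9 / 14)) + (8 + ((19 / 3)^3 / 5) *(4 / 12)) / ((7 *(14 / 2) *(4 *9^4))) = 202548169 / 520812180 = 0.39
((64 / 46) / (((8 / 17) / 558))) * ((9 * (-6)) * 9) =-18440784 / 23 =-801773.22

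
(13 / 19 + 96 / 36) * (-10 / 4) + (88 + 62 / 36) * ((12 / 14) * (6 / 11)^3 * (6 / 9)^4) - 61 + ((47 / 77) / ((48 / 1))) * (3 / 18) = -1137079177 / 16994208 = -66.91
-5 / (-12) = 5 / 12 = 0.42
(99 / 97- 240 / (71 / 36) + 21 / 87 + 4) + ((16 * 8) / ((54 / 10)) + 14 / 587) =-293435355988 / 3165409827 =-92.70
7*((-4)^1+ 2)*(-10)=140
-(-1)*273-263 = 10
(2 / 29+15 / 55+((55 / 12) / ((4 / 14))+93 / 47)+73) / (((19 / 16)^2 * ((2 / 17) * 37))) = 8942000272 / 600784503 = 14.88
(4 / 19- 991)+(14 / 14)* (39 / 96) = -602153 / 608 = -990.38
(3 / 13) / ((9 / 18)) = 6 / 13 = 0.46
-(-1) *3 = 3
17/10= 1.70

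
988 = 988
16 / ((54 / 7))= 56 / 27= 2.07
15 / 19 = 0.79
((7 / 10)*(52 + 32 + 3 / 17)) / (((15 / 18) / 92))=2764692 / 425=6505.16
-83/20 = -4.15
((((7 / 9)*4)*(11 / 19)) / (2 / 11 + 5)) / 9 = 0.04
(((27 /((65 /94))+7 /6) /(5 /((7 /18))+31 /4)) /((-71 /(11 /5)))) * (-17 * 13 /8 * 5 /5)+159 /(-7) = -1810422571 /86030700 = -21.04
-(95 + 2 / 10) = -476 / 5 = -95.20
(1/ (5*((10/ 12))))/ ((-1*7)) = -0.03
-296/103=-2.87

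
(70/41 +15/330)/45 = 0.04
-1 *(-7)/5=7/5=1.40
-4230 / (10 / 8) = -3384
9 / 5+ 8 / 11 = 139 / 55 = 2.53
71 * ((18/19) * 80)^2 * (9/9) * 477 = 70226611200/361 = 194533549.03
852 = 852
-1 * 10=-10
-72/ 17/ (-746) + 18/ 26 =57537/ 82433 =0.70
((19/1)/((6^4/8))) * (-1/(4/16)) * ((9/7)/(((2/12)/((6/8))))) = -19/7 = -2.71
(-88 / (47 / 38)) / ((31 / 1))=-3344 / 1457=-2.30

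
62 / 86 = 31 / 43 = 0.72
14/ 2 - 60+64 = 11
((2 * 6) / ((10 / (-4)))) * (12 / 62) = -0.93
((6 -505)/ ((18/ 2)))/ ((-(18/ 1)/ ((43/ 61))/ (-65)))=-141.14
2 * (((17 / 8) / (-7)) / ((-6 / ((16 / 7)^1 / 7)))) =34 / 1029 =0.03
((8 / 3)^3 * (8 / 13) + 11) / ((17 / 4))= 31828 / 5967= 5.33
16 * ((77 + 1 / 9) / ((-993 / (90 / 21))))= -111040 / 20853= -5.32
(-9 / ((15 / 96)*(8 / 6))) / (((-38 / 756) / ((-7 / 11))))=-571536 / 1045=-546.92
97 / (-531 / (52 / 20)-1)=-1261 / 2668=-0.47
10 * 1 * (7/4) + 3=41/2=20.50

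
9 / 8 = 1.12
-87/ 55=-1.58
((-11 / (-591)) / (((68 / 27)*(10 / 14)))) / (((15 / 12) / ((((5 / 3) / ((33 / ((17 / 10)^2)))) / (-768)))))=-119 / 75648000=-0.00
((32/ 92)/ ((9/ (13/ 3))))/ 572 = 2/ 6831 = 0.00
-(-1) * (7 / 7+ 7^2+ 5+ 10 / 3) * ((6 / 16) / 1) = 175 / 8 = 21.88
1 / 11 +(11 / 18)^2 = 0.46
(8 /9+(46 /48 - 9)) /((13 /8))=-515 /117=-4.40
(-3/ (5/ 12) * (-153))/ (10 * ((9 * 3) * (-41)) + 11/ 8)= -44064/ 442745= -0.10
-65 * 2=-130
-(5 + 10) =-15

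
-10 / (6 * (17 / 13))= -65 / 51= -1.27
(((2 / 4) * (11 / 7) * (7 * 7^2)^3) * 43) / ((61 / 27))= 73622273571 / 122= 603461258.78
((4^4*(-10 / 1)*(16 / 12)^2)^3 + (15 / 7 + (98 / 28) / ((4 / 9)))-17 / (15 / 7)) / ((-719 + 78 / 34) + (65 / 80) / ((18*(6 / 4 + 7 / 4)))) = 327104709256126619 / 2486949885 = 131528468.36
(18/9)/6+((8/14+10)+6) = 16.90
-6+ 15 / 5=-3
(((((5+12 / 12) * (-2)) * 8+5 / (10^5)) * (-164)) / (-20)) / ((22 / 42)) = -1653119139 / 1100000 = -1502.84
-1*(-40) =40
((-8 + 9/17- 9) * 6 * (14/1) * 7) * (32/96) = -54880/17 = -3228.24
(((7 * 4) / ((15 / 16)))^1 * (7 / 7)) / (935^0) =448 / 15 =29.87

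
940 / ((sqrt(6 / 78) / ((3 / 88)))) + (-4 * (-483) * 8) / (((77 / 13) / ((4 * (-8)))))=-918528 / 11 + 705 * sqrt(13) / 22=-83387.00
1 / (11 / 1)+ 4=45 / 11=4.09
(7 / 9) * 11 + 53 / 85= 7022 / 765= 9.18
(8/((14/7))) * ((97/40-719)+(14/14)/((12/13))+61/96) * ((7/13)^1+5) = -1029393/65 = -15836.82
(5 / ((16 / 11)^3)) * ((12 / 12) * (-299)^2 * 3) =1784890965 / 4096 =435764.40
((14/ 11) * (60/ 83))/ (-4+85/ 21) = 17640/ 913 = 19.32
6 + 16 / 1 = 22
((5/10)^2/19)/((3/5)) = 5/228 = 0.02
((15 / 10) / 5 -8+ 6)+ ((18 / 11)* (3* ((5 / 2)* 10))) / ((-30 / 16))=-7387 / 110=-67.15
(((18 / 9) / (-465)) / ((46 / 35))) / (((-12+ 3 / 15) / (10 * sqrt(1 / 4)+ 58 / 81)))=16205 / 10222281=0.00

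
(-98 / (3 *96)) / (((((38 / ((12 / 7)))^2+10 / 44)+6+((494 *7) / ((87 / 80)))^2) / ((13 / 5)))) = -5892887 / 67349441144900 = -0.00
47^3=103823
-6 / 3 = -2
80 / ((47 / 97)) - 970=-37830 / 47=-804.89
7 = 7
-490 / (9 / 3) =-490 / 3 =-163.33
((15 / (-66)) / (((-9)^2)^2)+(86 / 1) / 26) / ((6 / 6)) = 6206641 / 1876446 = 3.31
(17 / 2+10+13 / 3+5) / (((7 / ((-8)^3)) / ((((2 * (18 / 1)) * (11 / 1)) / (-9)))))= 1881088 / 21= 89575.62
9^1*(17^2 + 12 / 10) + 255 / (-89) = 1160976 / 445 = 2608.93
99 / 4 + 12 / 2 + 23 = 215 / 4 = 53.75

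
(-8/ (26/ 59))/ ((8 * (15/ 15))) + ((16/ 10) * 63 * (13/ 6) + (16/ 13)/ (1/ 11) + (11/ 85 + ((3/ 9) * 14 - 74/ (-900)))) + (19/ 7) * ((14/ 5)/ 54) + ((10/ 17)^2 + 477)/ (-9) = 460659416/ 2535975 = 181.65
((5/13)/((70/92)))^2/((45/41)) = 86756/372645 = 0.23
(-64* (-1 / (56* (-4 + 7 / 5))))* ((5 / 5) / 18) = -20 / 819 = -0.02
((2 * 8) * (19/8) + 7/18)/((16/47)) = 32477/288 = 112.77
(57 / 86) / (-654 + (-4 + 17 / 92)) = -874 / 867439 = -0.00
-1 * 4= -4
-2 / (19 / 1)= -2 / 19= -0.11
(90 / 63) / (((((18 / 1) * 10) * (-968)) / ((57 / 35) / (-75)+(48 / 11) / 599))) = 83191 / 703191258000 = 0.00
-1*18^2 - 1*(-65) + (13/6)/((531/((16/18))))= -3713231/14337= -259.00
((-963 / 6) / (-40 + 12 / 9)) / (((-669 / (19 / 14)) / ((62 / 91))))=-189069 / 32955832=-0.01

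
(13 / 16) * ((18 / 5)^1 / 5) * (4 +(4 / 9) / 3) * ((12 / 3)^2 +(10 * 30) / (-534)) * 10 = 166712 / 445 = 374.63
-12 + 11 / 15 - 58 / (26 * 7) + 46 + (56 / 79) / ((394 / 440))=35.21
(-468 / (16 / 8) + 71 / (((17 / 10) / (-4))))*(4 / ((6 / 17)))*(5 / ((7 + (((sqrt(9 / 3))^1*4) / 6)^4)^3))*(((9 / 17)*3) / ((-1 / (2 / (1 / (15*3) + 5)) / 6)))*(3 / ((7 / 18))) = 983.73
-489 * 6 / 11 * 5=-14670 / 11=-1333.64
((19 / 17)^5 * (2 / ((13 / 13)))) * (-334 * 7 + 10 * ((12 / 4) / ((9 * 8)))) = -69457053049 / 8519142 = -8153.06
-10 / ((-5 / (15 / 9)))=10 / 3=3.33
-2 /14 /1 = -1 /7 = -0.14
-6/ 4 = -3/ 2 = -1.50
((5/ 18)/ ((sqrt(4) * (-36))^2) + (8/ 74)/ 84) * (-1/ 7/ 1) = -32399/ 169174656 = -0.00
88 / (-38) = -44 / 19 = -2.32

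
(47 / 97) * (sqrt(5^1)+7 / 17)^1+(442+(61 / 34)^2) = 47 * sqrt(5) / 97+49945653 / 112132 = 446.50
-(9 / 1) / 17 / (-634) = 9 / 10778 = 0.00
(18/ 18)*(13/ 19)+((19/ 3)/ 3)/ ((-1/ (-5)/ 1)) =1922/ 171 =11.24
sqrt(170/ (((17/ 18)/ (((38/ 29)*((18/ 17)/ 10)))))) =18*sqrt(18734)/ 493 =5.00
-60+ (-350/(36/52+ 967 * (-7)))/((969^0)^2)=-2637365/43994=-59.95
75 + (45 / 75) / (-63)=7874 / 105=74.99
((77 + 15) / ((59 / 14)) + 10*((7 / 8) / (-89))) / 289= 456463 / 6070156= 0.08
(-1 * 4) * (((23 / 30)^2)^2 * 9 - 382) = 34100159 / 22500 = 1515.56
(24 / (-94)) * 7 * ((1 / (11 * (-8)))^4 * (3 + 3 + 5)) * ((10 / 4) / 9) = -35 / 384350208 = -0.00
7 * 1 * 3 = 21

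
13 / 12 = 1.08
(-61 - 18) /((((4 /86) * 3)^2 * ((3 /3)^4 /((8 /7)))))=-4637.17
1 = 1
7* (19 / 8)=16.62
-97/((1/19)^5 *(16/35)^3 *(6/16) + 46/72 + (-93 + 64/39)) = 1.07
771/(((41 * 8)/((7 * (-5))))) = -26985/328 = -82.27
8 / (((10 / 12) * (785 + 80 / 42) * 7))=0.00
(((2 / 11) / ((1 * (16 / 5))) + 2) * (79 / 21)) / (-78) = -14299 / 144144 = -0.10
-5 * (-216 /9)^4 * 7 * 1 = -11612160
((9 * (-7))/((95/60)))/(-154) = 54/209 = 0.26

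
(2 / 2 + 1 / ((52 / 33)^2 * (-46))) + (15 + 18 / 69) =2021503 / 124384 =16.25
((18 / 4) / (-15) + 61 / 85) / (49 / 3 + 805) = 213 / 418880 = 0.00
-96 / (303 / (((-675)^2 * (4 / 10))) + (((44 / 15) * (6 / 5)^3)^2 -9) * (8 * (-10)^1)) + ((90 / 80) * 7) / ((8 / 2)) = 3310999226037 / 1622531670368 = 2.04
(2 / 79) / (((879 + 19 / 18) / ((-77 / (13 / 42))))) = -16632 / 2324101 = -0.01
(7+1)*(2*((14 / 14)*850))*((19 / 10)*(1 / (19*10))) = 136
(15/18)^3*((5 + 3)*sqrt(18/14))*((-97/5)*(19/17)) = -46075*sqrt(7)/1071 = -113.82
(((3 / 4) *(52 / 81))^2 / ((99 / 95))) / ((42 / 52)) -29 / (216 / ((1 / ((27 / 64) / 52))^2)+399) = 56581635555926 / 279078115318695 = 0.20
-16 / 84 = -4 / 21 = -0.19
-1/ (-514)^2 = -0.00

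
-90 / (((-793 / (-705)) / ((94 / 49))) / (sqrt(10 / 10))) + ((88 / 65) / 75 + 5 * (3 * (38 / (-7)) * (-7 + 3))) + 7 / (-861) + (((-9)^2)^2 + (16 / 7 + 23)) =1345905306229 / 199142125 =6758.52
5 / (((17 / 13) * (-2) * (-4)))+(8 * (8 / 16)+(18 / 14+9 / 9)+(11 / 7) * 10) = 3057 / 136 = 22.48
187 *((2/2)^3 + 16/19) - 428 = -1587/19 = -83.53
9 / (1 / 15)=135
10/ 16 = 0.62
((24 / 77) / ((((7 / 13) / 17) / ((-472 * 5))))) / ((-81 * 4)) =1043120 / 14553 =71.68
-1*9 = -9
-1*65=-65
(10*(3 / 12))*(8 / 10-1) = -1 / 2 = -0.50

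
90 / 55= 1.64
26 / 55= 0.47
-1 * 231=-231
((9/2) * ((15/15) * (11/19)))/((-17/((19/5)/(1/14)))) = -693/85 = -8.15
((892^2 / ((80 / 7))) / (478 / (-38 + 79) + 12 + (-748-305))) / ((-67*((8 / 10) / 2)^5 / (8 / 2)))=1274305625 / 3231544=394.33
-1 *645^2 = -416025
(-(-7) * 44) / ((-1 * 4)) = -77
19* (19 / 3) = 361 / 3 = 120.33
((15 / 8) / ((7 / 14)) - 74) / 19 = -281 / 76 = -3.70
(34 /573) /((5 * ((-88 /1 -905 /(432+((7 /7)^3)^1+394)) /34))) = -956012 /211096065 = -0.00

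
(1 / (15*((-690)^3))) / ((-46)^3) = 1 / 479636280360000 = 0.00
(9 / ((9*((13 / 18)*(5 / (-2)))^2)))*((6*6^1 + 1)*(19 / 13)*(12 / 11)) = 10933056 / 604175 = 18.10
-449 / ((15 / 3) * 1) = -449 / 5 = -89.80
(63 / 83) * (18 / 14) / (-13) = -81 / 1079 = -0.08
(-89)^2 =7921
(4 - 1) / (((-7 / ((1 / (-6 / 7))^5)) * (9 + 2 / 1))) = 2401 / 28512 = 0.08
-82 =-82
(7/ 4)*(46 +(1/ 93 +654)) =455707/ 372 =1225.02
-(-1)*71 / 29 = 71 / 29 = 2.45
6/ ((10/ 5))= 3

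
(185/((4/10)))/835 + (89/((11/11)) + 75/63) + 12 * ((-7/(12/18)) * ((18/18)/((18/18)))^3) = -247283/7014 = -35.26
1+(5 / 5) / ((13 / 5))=18 / 13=1.38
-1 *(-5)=5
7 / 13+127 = 1658 / 13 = 127.54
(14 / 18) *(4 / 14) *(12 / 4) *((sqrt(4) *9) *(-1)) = -12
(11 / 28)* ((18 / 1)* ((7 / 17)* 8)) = 396 / 17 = 23.29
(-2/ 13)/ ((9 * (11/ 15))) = -10/ 429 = -0.02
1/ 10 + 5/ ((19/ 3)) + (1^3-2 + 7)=1309/ 190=6.89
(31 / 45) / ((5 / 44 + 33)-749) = -0.00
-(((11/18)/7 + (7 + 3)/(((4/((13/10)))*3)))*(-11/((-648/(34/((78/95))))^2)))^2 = -71634050532022515625/25903564690571801985024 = -0.00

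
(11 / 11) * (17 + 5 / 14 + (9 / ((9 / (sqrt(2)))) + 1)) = sqrt(2) + 257 / 14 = 19.77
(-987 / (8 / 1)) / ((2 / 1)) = -987 / 16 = -61.69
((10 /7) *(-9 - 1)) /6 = -50 /21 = -2.38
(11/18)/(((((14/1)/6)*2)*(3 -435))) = -11/36288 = -0.00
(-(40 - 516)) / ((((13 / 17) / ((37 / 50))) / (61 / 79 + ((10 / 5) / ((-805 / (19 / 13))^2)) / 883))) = 126153286947379218 / 354692153554375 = 355.67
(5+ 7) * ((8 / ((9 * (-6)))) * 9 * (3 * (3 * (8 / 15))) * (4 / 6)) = -256 / 5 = -51.20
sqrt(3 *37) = 10.54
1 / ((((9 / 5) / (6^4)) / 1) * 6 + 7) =120 / 841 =0.14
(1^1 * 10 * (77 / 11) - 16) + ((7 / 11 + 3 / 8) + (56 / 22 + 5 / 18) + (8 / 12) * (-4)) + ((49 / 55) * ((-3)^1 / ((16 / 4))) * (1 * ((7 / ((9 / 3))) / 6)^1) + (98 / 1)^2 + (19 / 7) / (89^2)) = 530201920403 / 54892530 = 9658.91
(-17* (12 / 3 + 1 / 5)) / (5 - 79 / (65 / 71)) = 4641 / 5284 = 0.88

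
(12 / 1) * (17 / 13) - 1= 191 / 13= 14.69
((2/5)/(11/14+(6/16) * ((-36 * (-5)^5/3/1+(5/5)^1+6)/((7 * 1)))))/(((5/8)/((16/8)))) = 1792/2814125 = 0.00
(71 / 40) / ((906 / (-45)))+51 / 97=102555 / 234352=0.44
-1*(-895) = 895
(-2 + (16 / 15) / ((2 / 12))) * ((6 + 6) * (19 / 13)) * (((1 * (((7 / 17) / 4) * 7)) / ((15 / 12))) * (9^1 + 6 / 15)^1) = 418.17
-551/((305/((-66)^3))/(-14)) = -2217744144/305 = -7271292.28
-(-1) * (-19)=-19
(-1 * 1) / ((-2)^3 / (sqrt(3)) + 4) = 3 / 4 + sqrt(3) / 2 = 1.62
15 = 15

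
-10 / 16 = -5 / 8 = -0.62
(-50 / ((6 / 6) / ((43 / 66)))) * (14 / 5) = -3010 / 33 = -91.21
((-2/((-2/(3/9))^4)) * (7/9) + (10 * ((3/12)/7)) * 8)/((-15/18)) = -116591/34020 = -3.43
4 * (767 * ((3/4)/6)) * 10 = 3835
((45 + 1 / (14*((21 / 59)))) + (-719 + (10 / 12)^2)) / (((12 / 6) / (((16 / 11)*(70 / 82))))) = -11873570 / 28413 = -417.89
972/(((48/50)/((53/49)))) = 107325/98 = 1095.15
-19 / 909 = -0.02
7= 7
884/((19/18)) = 15912/19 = 837.47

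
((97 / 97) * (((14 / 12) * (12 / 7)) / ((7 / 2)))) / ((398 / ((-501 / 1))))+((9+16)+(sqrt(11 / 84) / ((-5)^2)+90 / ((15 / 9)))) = sqrt(231) / 1050+109045 / 1393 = 78.30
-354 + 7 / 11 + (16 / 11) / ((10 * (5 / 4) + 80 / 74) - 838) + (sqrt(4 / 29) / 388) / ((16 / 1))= -21557763 / 61007 + sqrt(29) / 90016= -353.37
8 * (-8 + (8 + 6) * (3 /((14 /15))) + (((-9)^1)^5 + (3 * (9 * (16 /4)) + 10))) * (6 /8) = -353364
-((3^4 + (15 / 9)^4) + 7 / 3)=-7375 / 81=-91.05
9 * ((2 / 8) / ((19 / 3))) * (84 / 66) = 189 / 418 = 0.45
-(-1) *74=74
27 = 27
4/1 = 4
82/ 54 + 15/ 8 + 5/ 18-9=-1151/ 216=-5.33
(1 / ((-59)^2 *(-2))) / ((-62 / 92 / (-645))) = -14835 / 107911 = -0.14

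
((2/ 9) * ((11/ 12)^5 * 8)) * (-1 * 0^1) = 0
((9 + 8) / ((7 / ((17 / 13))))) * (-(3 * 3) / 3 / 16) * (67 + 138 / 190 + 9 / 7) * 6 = -119367693 / 484120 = -246.57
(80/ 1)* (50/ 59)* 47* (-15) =-2820000/ 59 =-47796.61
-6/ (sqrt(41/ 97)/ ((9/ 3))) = -18*sqrt(3977)/ 41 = -27.69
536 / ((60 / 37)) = 4958 / 15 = 330.53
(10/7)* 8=80/7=11.43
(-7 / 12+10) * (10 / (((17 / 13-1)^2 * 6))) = 95485 / 576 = 165.77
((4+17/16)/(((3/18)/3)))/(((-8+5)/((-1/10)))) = 3.04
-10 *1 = -10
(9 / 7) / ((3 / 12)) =36 / 7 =5.14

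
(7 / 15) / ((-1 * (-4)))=7 / 60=0.12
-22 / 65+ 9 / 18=21 / 130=0.16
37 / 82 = 0.45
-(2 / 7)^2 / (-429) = 4 / 21021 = 0.00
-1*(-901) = 901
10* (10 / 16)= 25 / 4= 6.25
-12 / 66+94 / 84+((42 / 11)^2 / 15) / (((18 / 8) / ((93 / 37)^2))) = 127534159 / 34786290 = 3.67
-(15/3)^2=-25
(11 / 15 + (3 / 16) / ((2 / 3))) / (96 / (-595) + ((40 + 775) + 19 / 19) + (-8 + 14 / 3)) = 57953 / 46410304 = 0.00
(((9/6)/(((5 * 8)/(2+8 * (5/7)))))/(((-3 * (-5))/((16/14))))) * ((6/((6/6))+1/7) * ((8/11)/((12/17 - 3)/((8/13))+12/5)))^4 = 35031246438400/12407160361827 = 2.82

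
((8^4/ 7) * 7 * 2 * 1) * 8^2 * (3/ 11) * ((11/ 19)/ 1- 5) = -132120576/ 209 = -632155.87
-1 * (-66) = 66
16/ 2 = 8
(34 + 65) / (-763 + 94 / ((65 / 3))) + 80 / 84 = 77375 / 94143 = 0.82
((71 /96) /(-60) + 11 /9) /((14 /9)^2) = 62721 /125440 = 0.50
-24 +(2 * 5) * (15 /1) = 126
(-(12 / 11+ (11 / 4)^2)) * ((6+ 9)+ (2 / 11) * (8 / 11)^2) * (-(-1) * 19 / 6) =-581431141 / 1405536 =-413.67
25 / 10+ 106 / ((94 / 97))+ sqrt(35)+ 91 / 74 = sqrt(35)+ 196703 / 1739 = 119.03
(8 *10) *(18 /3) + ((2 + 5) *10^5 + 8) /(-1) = -699528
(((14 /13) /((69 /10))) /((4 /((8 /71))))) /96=35 /764244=0.00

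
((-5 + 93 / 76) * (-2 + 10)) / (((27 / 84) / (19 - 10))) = -16072 / 19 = -845.89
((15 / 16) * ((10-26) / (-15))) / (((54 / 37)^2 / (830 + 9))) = 1148591 / 2916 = 393.89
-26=-26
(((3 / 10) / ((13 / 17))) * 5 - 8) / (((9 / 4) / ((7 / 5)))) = -3.76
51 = 51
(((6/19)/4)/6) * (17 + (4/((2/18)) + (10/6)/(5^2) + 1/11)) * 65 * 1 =114023/2508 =45.46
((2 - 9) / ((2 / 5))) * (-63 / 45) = 49 / 2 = 24.50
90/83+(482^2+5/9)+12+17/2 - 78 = 347008601/1494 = 232268.14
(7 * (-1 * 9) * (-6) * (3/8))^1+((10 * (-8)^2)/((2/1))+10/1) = 1887/4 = 471.75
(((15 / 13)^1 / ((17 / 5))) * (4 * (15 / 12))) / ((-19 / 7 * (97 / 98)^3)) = -2470629000 / 3832313927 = -0.64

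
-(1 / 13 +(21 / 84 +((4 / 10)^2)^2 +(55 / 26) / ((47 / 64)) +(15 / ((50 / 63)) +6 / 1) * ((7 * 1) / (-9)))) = 5687101 / 352500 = 16.13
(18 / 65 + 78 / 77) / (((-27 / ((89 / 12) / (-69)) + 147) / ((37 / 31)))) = 7086536 / 1832846015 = 0.00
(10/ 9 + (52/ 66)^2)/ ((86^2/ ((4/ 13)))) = 1886/ 26176293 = 0.00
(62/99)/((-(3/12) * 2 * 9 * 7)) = -124/6237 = -0.02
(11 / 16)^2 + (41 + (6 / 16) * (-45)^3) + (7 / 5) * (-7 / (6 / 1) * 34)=-131273993 / 3840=-34185.94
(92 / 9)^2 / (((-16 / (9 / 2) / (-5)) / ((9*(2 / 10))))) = 529 / 2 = 264.50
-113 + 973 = 860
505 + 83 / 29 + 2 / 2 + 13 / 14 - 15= 200885 / 406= 494.79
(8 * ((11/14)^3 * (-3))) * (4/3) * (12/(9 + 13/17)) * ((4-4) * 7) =0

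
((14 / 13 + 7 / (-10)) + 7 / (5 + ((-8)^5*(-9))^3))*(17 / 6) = 7121985413849291153 / 6668845885717218580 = 1.07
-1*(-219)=219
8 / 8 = 1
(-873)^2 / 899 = 762129 / 899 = 847.75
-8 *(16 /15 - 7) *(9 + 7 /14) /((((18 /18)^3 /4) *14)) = 128.84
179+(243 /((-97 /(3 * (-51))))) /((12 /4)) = 29756 /97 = 306.76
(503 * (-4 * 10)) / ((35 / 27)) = -108648 / 7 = -15521.14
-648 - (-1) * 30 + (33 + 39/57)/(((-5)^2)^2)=-1467622/2375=-617.95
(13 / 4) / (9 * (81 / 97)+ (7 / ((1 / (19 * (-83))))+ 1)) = -1261 / 4279828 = -0.00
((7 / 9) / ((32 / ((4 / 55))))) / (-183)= -7 / 724680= -0.00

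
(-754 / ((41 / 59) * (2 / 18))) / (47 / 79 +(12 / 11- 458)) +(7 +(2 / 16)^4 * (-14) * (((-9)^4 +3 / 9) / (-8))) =2077930658533 / 66592837632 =31.20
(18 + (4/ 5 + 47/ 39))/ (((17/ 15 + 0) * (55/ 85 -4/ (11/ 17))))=-42911/ 13455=-3.19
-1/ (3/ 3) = -1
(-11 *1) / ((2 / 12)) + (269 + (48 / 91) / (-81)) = 498755 / 2457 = 202.99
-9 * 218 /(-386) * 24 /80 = 2943 /1930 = 1.52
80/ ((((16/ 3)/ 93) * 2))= 1395/ 2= 697.50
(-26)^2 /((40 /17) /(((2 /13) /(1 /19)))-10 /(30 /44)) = -163761 /3358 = -48.77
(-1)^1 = -1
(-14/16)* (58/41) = -203/164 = -1.24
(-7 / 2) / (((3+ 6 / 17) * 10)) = -119 / 1140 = -0.10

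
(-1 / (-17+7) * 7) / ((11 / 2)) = 7 / 55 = 0.13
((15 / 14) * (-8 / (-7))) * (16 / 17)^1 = 960 / 833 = 1.15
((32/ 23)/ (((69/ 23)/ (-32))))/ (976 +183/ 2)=-2048/ 147315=-0.01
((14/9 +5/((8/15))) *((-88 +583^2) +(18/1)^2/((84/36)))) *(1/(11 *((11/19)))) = 11860614929/20328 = 583461.97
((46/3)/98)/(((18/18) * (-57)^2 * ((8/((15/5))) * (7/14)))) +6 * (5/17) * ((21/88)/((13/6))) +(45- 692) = -1001300683225/1548070524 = -646.81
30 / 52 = 15 / 26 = 0.58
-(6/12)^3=-1/8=-0.12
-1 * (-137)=137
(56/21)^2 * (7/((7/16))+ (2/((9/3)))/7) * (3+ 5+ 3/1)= 237952/189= 1259.01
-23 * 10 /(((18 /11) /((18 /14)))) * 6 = -7590 /7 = -1084.29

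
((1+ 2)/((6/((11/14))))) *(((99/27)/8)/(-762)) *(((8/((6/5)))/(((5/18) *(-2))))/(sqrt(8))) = 121 *sqrt(2)/170688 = 0.00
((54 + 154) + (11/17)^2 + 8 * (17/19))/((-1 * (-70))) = 1183731/384370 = 3.08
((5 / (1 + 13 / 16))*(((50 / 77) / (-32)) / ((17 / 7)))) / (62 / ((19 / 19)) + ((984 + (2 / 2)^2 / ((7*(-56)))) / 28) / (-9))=-12348000 / 31121951663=-0.00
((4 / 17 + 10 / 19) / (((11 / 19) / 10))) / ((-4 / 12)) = -7380 / 187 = -39.47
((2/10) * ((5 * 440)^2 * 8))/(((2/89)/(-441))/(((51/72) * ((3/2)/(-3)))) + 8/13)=2798820024000/222463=12581058.53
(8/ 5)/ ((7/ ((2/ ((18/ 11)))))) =88/ 315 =0.28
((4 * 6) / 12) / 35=0.06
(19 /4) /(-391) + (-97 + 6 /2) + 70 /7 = -131395 /1564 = -84.01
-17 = -17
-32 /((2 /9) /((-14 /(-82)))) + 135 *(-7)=-39753 /41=-969.59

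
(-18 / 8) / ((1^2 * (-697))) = 9 / 2788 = 0.00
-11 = -11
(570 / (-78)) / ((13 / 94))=-8930 / 169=-52.84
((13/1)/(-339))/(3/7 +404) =-91/959709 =-0.00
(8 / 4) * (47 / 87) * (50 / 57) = 4700 / 4959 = 0.95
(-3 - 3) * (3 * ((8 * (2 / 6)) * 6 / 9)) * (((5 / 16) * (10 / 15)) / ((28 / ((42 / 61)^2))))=-420 / 3721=-0.11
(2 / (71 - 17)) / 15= 1 / 405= 0.00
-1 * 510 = -510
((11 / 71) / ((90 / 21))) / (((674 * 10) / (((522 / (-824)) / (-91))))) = 957 / 25630602400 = 0.00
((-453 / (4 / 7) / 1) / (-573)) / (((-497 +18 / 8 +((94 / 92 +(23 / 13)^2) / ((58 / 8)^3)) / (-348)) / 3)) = -100203645451 / 11944458573693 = -0.01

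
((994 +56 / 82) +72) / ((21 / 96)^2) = 44783616 / 2009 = 22291.50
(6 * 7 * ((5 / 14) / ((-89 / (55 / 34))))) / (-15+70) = -15 / 3026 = -0.00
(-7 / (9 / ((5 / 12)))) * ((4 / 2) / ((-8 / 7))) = 245 / 432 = 0.57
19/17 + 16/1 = 291/17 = 17.12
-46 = -46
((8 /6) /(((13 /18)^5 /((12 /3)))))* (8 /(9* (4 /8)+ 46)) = 161243136 /37500593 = 4.30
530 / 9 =58.89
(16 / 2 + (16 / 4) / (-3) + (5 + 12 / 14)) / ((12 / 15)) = 1315 / 84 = 15.65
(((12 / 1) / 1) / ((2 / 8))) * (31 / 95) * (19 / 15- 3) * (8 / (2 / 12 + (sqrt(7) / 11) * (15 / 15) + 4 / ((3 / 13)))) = -24966656 / 2011245 + 4539392 * sqrt(7) / 70393575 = -12.24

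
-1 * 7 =-7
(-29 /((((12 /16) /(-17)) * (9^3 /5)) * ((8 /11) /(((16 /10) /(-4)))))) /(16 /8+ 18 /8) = -1276 /2187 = -0.58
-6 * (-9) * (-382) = -20628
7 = 7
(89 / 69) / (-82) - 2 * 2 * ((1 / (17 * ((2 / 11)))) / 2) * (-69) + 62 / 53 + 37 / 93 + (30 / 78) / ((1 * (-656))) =253097863383 / 5478498064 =46.20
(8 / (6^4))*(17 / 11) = 17 / 1782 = 0.01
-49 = -49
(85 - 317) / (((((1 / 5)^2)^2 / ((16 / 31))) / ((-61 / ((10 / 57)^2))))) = 4597984800 / 31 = 148322090.32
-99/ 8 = -12.38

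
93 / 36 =31 / 12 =2.58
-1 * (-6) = 6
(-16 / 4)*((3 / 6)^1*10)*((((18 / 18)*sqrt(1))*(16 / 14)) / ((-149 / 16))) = 2560 / 1043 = 2.45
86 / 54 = 43 / 27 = 1.59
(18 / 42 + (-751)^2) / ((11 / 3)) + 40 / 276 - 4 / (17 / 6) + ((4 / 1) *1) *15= 1263486548 / 8211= 153877.30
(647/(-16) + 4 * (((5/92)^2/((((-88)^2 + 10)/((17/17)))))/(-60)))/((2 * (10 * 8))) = -7961721911/31502330880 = -0.25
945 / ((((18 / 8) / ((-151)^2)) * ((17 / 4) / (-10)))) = -383056800 / 17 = -22532752.94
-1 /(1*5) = -1 /5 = -0.20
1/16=0.06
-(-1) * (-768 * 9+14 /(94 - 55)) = -269554 /39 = -6911.64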